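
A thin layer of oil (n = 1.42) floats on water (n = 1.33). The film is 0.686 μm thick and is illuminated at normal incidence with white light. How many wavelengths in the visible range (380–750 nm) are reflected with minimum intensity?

3

Top surface (1.0 → 1.42): reflection off a higher-index medium gives a half-wave phase shift.
Bottom surface (1.42 → 1.33): reflection off a lower-index medium gives no phase shift.
The two reflections differ by half a wavelength.
So the condition for destructive reflection is 2 n t = m λ.
λ = 2 n t / m = 1948 / m nm.
m=2: 974 nm (IR); m=3: 649 nm (visible); m=4: 487 nm (visible); m=5: 390 nm (visible); m=6: 325 nm (UV).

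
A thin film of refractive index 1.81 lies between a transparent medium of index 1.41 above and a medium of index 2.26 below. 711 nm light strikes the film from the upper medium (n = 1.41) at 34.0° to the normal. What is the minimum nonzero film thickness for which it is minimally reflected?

At the upper boundary (n = 1.41 to n = 1.81) the reflected ray undergoes a half-wave phase shift.
At the lower boundary (n = 1.81 to n = 2.26) the reflected ray undergoes a half-wave phase shift.
Net: no relative phase inversion (both shifts match).
For weak reflection here: 2 n t cos θ_r = (m + ½) λ.
Snell's law: 1.41 sin 34.0° = 1.81 sin θ_r → sin θ_r = 0.436, cos θ_r = 0.900.
Minimum at m = 0: t = λ / (4 n cos θ_r) = 711 / (4 × 1.81 × 0.900) = 109 nm.

109 nm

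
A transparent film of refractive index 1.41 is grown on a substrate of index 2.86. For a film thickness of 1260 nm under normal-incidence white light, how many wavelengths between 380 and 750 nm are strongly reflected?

Top surface (1.0 → 1.41): reflection off a higher-index medium gives a half-wave phase shift.
At the lower boundary (n = 1.41 to n = 2.86) the reflected ray undergoes a half-wave phase shift.
The two reflections carry the same phase change, so no net offset.
So the condition for constructive reflection is 2 n t = m λ.
λ = 2 n t / m = 3553 / m nm.
m=4: 888 nm (IR); m=5: 711 nm (visible); m=6: 592 nm (visible); m=7: 508 nm (visible); m=8: 444 nm (visible); m=9: 395 nm (visible); m=10: 355 nm (UV).

5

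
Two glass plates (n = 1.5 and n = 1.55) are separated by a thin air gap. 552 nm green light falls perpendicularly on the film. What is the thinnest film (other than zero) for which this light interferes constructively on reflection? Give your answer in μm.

Ray reflecting at the top interface goes from n = 1.5 toward n = 1.0: no phase shift.
Bottom surface (1.0 → 1.55): reflection off a higher-index medium gives a half-wave phase shift.
Net: one phase inversion between the two reflected rays.
For strong reflection here: 2 n t = (m + ½) λ.
Minimum at m = 0: t = λ / (4 n) = 552 / (4 × 1.0) = 138 nm.

0.138 μm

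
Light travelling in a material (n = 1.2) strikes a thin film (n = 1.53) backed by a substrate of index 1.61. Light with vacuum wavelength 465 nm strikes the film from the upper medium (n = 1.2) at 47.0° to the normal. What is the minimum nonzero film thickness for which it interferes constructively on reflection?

Top surface (1.2 → 1.53): reflection off a higher-index medium gives a half-wave phase shift.
At the lower boundary (n = 1.53 to n = 1.61) the reflected ray undergoes a half-wave phase shift.
The two reflections carry the same phase change, so no net offset.
With no net inversion, constructive interference in reflection requires 2 n t cos θ_r = m λ.
Snell's law: 1.2 sin 47.0° = 1.53 sin θ_r → sin θ_r = 0.574, cos θ_r = 0.819.
Minimum nonzero at m = 1: t = λ / (2 n cos θ_r) = 465 / (2 × 1.53 × 0.819) = 186 nm.

186 nm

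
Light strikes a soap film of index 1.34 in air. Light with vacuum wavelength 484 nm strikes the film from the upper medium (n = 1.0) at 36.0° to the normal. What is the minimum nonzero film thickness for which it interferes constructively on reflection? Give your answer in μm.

Top surface (1.0 → 1.34): reflection off a higher-index medium gives a half-wave phase shift.
Bottom surface (1.34 → 1.0): reflection off a lower-index medium gives no phase shift.
Net: one phase inversion between the two reflected rays.
With one net inversion, constructive interference in reflection requires 2 n t cos θ_r = (m + ½) λ.
Snell's law: 1.0 sin 36.0° = 1.34 sin θ_r → sin θ_r = 0.439, cos θ_r = 0.899.
Minimum at m = 0: t = λ / (4 n cos θ_r) = 484 / (4 × 1.34 × 0.899) = 100 nm.

0.100 μm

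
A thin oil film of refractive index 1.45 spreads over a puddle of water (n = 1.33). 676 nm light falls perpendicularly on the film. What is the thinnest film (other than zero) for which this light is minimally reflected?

At the upper boundary (n = 1.0 to n = 1.45) the reflected ray undergoes a half-wave phase shift.
Ray reflecting at the bottom interface goes from n = 1.45 toward n = 1.33: no phase shift.
Net: one phase inversion between the two reflected rays.
For weak reflection here: 2 n t = m λ.
Minimum nonzero at m = 1: t = λ / (2 n) = 676 / (2 × 1.45) = 233 nm.

233 nm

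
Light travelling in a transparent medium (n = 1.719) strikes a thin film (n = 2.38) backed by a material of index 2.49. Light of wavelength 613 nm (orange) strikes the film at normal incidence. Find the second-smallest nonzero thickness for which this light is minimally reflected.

At the upper boundary (n = 1.719 to n = 2.38) the reflected ray undergoes a half-wave phase shift.
Ray reflecting at the bottom interface goes from n = 2.38 toward n = 2.49: a half-wave phase shift.
Net: no relative phase inversion (both shifts match).
For dark reflection here: 2 n t = (m + ½) λ.
The second-smallest nonzero thickness corresponds to m = 1: t = (m + ½) λ / (2 n) = 1.50 × 613 / (2 × 2.38) = 193 nm.

193 nm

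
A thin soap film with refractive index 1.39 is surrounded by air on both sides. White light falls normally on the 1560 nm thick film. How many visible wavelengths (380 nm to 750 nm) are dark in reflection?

At the upper boundary (n = 1.0 to n = 1.39) the reflected ray undergoes a half-wave phase shift.
Bottom surface (1.39 → 1.0): reflection off a lower-index medium gives no phase shift.
Exactly one π shift → a net half-wave offset.
With one net inversion, destructive interference in reflection requires 2 n t = m λ.
λ = 2 n t / m = 4337 / m nm.
m=5: 867 nm (IR); m=6: 723 nm (visible); m=7: 620 nm (visible); m=8: 542 nm (visible); m=9: 482 nm (visible); m=10: 434 nm (visible); m=11: 394 nm (visible); m=12: 361 nm (UV).

6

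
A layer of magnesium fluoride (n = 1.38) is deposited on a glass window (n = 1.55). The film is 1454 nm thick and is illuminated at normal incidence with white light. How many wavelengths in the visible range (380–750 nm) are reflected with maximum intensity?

At the upper boundary (n = 1.0 to n = 1.38) the reflected ray undergoes a half-wave phase shift.
Bottom surface (1.38 → 1.55): reflection off a higher-index medium gives a half-wave phase shift.
The two reflections carry the same phase change, so no net offset.
For bright reflection here: 2 n t = m λ.
λ = 2 n t / m = 4013 / m nm.
m=5: 803 nm (IR); m=6: 669 nm (visible); m=7: 573 nm (visible); m=8: 502 nm (visible); m=9: 446 nm (visible); m=10: 401 nm (visible); m=11: 365 nm (UV).

5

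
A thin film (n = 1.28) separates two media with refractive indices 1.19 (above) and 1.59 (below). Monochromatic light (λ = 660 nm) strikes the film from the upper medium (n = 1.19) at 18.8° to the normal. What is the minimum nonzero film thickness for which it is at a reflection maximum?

Ray reflecting at the top interface goes from n = 1.19 toward n = 1.28: a half-wave phase shift.
Ray reflecting at the bottom interface goes from n = 1.28 toward n = 1.59: a half-wave phase shift.
Zero or two π shifts → no net half-wave offset.
For strong reflection here: 2 n t cos θ_r = m λ.
Snell's law: 1.19 sin 18.8° = 1.28 sin θ_r → sin θ_r = 0.300, cos θ_r = 0.954.
Minimum nonzero at m = 1: t = λ / (2 n cos θ_r) = 660 / (2 × 1.28 × 0.954) = 270 nm.

270 nm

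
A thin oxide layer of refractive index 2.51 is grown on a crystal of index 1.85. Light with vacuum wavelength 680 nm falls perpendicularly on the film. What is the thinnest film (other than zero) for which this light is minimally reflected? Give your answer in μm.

Top surface (1.0 → 2.51): reflection off a higher-index medium gives a half-wave phase shift.
Bottom surface (2.51 → 1.85): reflection off a lower-index medium gives no phase shift.
The two reflections differ by half a wavelength.
For dark reflection here: 2 n t = m λ.
Minimum nonzero at m = 1: t = λ / (2 n) = 680 / (2 × 2.51) = 135 nm.

0.135 μm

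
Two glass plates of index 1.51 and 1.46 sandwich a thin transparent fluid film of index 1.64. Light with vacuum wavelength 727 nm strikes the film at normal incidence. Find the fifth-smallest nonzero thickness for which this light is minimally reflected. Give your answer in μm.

1.11 μm

At the upper boundary (n = 1.51 to n = 1.64) the reflected ray undergoes a half-wave phase shift.
At the lower boundary (n = 1.64 to n = 1.46) the reflected ray undergoes no phase shift.
The two reflections differ by half a wavelength.
For dark reflection here: 2 n t = m λ.
The fifth-smallest nonzero thickness corresponds to m = 5: t = m λ / (2 n) = 5.00 × 727 / (2 × 1.64) = 1108 nm.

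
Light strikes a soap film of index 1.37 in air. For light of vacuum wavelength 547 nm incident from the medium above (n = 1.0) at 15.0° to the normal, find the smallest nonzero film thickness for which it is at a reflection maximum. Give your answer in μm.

0.102 μm

Top surface (1.0 → 1.37): reflection off a higher-index medium gives a half-wave phase shift.
Bottom surface (1.37 → 1.0): reflection off a lower-index medium gives no phase shift.
The two reflections differ by half a wavelength.
For bright reflection here: 2 n t cos θ_r = (m + ½) λ.
Snell's law: 1.0 sin 15.0° = 1.37 sin θ_r → sin θ_r = 0.189, cos θ_r = 0.982.
Minimum at m = 0: t = λ / (4 n cos θ_r) = 547 / (4 × 1.37 × 0.982) = 102 nm.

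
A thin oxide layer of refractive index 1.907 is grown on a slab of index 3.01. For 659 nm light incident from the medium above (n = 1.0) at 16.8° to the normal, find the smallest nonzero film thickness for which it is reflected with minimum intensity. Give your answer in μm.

At the upper boundary (n = 1.0 to n = 1.907) the reflected ray undergoes a half-wave phase shift.
Ray reflecting at the bottom interface goes from n = 1.907 toward n = 3.01: a half-wave phase shift.
The two reflections carry the same phase change, so no net offset.
With no net inversion, destructive interference in reflection requires 2 n t cos θ_r = (m + ½) λ.
Snell's law: 1.0 sin 16.8° = 1.907 sin θ_r → sin θ_r = 0.152, cos θ_r = 0.988.
Minimum at m = 0: t = λ / (4 n cos θ_r) = 659 / (4 × 1.907 × 0.988) = 87.4 nm.

0.0874 μm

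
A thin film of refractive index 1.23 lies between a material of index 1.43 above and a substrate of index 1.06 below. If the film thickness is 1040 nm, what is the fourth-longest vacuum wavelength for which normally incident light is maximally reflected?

At the upper boundary (n = 1.43 to n = 1.23) the reflected ray undergoes no phase shift.
At the lower boundary (n = 1.23 to n = 1.06) the reflected ray undergoes no phase shift.
The two reflections carry the same phase change, so no net offset.
With no net inversion, constructive interference in reflection requires 2 n t = m λ.
λ = 2 n t / m. The fourth-longest wavelength is m = 4: λ = 2 × 1.23 × 1040 / 4.00 = 640 nm.

640 nm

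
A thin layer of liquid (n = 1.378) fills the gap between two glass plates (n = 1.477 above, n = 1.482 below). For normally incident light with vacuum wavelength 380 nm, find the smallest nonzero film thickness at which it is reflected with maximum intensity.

At the upper boundary (n = 1.477 to n = 1.378) the reflected ray undergoes no phase shift.
Bottom surface (1.378 → 1.482): reflection off a higher-index medium gives a half-wave phase shift.
Net: one phase inversion between the two reflected rays.
So the condition for constructive reflection is 2 n t = (m + ½) λ.
Minimum at m = 0: t = λ / (4 n) = 380 / (4 × 1.378) = 68.9 nm.

68.9 nm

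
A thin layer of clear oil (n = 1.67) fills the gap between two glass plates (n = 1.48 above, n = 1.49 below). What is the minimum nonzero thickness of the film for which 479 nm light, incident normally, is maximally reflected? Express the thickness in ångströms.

717 Å

At the upper boundary (n = 1.48 to n = 1.67) the reflected ray undergoes a half-wave phase shift.
Ray reflecting at the bottom interface goes from n = 1.67 toward n = 1.49: no phase shift.
The two reflections differ by half a wavelength.
With one net inversion, constructive interference in reflection requires 2 n t = (m + ½) λ.
Minimum at m = 0: t = λ / (4 n) = 479 / (4 × 1.67) = 71.7 nm.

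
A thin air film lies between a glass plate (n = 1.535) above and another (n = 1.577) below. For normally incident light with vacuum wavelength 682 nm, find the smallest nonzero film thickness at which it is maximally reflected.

171 nm

Top surface (1.535 → 1.0): reflection off a lower-index medium gives no phase shift.
Ray reflecting at the bottom interface goes from n = 1.0 toward n = 1.577: a half-wave phase shift.
Exactly one π shift → a net half-wave offset.
For bright reflection here: 2 n t = (m + ½) λ.
Minimum at m = 0: t = λ / (4 n) = 682 / (4 × 1.0) = 171 nm.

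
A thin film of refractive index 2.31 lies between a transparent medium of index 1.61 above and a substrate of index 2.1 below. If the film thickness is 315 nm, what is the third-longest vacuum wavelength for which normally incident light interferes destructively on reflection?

Top surface (1.61 → 2.31): reflection off a higher-index medium gives a half-wave phase shift.
Ray reflecting at the bottom interface goes from n = 2.31 toward n = 2.1: no phase shift.
Net: one phase inversion between the two reflected rays.
So the condition for destructive reflection is 2 n t = m λ.
λ = 2 n t / m. The third-longest wavelength is m = 3: λ = 2 × 2.31 × 315 / 3.00 = 485 nm.

485 nm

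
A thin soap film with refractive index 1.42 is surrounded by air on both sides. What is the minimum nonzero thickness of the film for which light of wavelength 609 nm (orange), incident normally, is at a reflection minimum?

214 nm

Ray reflecting at the top interface goes from n = 1.0 toward n = 1.42: a half-wave phase shift.
Bottom surface (1.42 → 1.0): reflection off a lower-index medium gives no phase shift.
Exactly one π shift → a net half-wave offset.
For weak reflection here: 2 n t = m λ.
Minimum nonzero at m = 1: t = λ / (2 n) = 609 / (2 × 1.42) = 214 nm.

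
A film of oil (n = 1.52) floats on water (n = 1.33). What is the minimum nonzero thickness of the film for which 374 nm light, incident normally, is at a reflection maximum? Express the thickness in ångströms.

615 Å

Ray reflecting at the top interface goes from n = 1.0 toward n = 1.52: a half-wave phase shift.
At the lower boundary (n = 1.52 to n = 1.33) the reflected ray undergoes no phase shift.
The two reflections differ by half a wavelength.
With one net inversion, constructive interference in reflection requires 2 n t = (m + ½) λ.
Minimum at m = 0: t = λ / (4 n) = 374 / (4 × 1.52) = 61.5 nm.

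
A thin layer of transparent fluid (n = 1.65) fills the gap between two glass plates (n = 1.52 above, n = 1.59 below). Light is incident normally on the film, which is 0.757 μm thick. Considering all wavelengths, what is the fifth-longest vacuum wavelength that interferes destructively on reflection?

At the upper boundary (n = 1.52 to n = 1.65) the reflected ray undergoes a half-wave phase shift.
At the lower boundary (n = 1.65 to n = 1.59) the reflected ray undergoes no phase shift.
Exactly one π shift → a net half-wave offset.
For weak reflection here: 2 n t = m λ.
λ = 2 n t / m. The fifth-longest wavelength is m = 5: λ = 2 × 1.65 × 757 / 5.00 = 500 nm.

500 nm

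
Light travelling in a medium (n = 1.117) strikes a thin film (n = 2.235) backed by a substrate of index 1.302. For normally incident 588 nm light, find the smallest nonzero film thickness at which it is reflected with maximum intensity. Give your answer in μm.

Top surface (1.117 → 2.235): reflection off a higher-index medium gives a half-wave phase shift.
At the lower boundary (n = 2.235 to n = 1.302) the reflected ray undergoes no phase shift.
Net: one phase inversion between the two reflected rays.
So the condition for constructive reflection is 2 n t = (m + ½) λ.
Minimum at m = 0: t = λ / (4 n) = 588 / (4 × 2.235) = 65.8 nm.

0.0658 μm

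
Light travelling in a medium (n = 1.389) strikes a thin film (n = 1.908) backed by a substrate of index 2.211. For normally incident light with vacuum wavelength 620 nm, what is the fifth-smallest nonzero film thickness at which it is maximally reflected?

Ray reflecting at the top interface goes from n = 1.389 toward n = 1.908: a half-wave phase shift.
Bottom surface (1.908 → 2.211): reflection off a higher-index medium gives a half-wave phase shift.
Net: no relative phase inversion (both shifts match).
With no net inversion, constructive interference in reflection requires 2 n t = m λ.
The fifth-smallest nonzero thickness corresponds to m = 5: t = m λ / (2 n) = 5.00 × 620 / (2 × 1.908) = 812 nm.

812 nm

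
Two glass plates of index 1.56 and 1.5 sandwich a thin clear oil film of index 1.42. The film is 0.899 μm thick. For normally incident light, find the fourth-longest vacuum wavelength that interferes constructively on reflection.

729 nm

Top surface (1.56 → 1.42): reflection off a lower-index medium gives no phase shift.
At the lower boundary (n = 1.42 to n = 1.5) the reflected ray undergoes a half-wave phase shift.
Exactly one π shift → a net half-wave offset.
With one net inversion, constructive interference in reflection requires 2 n t = (m + ½) λ.
λ = 2 n t / (m + ½). The fourth-longest wavelength is m = 3: λ = 2 × 1.42 × 899 / 3.50 = 729 nm.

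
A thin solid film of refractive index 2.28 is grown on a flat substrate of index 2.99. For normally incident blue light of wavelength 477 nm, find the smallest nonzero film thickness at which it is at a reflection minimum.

52.3 nm

At the upper boundary (n = 1.0 to n = 2.28) the reflected ray undergoes a half-wave phase shift.
Ray reflecting at the bottom interface goes from n = 2.28 toward n = 2.99: a half-wave phase shift.
Net: no relative phase inversion (both shifts match).
So the condition for destructive reflection is 2 n t = (m + ½) λ.
Minimum at m = 0: t = λ / (4 n) = 477 / (4 × 2.28) = 52.3 nm.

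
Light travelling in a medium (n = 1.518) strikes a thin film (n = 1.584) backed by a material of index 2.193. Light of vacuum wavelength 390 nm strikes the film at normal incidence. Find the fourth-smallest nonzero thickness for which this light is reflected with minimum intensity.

431 nm

Ray reflecting at the top interface goes from n = 1.518 toward n = 1.584: a half-wave phase shift.
Ray reflecting at the bottom interface goes from n = 1.584 toward n = 2.193: a half-wave phase shift.
Zero or two π shifts → no net half-wave offset.
With no net inversion, destructive interference in reflection requires 2 n t = (m + ½) λ.
The fourth-smallest nonzero thickness corresponds to m = 3: t = (m + ½) λ / (2 n) = 3.50 × 390 / (2 × 1.584) = 431 nm.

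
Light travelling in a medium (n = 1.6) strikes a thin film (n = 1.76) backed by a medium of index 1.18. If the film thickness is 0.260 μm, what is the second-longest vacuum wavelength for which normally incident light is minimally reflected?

458 nm

Ray reflecting at the top interface goes from n = 1.6 toward n = 1.76: a half-wave phase shift.
Bottom surface (1.76 → 1.18): reflection off a lower-index medium gives no phase shift.
The two reflections differ by half a wavelength.
With one net inversion, destructive interference in reflection requires 2 n t = m λ.
λ = 2 n t / m. The second-longest wavelength is m = 2: λ = 2 × 1.76 × 260 / 2.00 = 458 nm.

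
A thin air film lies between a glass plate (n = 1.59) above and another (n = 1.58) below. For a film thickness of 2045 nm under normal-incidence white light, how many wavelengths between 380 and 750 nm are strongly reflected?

6

At the upper boundary (n = 1.59 to n = 1.0) the reflected ray undergoes no phase shift.
Ray reflecting at the bottom interface goes from n = 1.0 toward n = 1.58: a half-wave phase shift.
The two reflections differ by half a wavelength.
For strong reflection here: 2 n t = (m + ½) λ.
λ = 2 n t / (m + ½) = 4090 / (m + ½) nm.
m=4: 909 nm (IR); m=5: 744 nm (visible); m=6: 629 nm (visible); m=7: 545 nm (visible); m=8: 481 nm (visible); m=9: 431 nm (visible); m=10: 390 nm (visible); m=11: 356 nm (UV).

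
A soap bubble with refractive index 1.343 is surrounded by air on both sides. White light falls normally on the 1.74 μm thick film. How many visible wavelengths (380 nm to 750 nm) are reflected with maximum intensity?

At the upper boundary (n = 1.0 to n = 1.343) the reflected ray undergoes a half-wave phase shift.
Ray reflecting at the bottom interface goes from n = 1.343 toward n = 1.0: no phase shift.
The two reflections differ by half a wavelength.
With one net inversion, constructive interference in reflection requires 2 n t = (m + ½) λ.
λ = 2 n t / (m + ½) = 4674 / (m + ½) nm.
m=5: 850 nm (IR); m=6: 719 nm (visible); m=7: 623 nm (visible); m=8: 550 nm (visible); m=9: 492 nm (visible); m=10: 445 nm (visible); m=11: 406 nm (visible); m=12: 374 nm (UV).

6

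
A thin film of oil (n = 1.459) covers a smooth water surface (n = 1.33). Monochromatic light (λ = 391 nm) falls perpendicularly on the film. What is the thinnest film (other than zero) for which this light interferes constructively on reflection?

67.0 nm

Ray reflecting at the top interface goes from n = 1.0 toward n = 1.459: a half-wave phase shift.
At the lower boundary (n = 1.459 to n = 1.33) the reflected ray undergoes no phase shift.
Net: one phase inversion between the two reflected rays.
With one net inversion, constructive interference in reflection requires 2 n t = (m + ½) λ.
Minimum at m = 0: t = λ / (4 n) = 391 / (4 × 1.459) = 67.0 nm.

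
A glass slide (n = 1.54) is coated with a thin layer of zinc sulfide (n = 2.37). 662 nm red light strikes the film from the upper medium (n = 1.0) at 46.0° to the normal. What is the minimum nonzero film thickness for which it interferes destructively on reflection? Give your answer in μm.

Ray reflecting at the top interface goes from n = 1.0 toward n = 2.37: a half-wave phase shift.
Ray reflecting at the bottom interface goes from n = 2.37 toward n = 1.54: no phase shift.
The two reflections differ by half a wavelength.
For weak reflection here: 2 n t cos θ_r = m λ.
Snell's law: 1.0 sin 46.0° = 2.37 sin θ_r → sin θ_r = 0.304, cos θ_r = 0.953.
Minimum nonzero at m = 1: t = λ / (2 n cos θ_r) = 662 / (2 × 2.37 × 0.953) = 147 nm.

0.147 μm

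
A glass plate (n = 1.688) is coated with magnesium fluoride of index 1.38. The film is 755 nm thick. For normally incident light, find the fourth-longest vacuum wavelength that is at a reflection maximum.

521 nm

Ray reflecting at the top interface goes from n = 1.0 toward n = 1.38: a half-wave phase shift.
Ray reflecting at the bottom interface goes from n = 1.38 toward n = 1.688: a half-wave phase shift.
The two reflections carry the same phase change, so no net offset.
So the condition for constructive reflection is 2 n t = m λ.
λ = 2 n t / m. The fourth-longest wavelength is m = 4: λ = 2 × 1.38 × 755 / 4.00 = 521 nm.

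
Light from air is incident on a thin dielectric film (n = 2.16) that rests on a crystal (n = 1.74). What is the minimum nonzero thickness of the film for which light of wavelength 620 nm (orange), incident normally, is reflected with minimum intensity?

Top surface (1.0 → 2.16): reflection off a higher-index medium gives a half-wave phase shift.
Ray reflecting at the bottom interface goes from n = 2.16 toward n = 1.74: no phase shift.
Exactly one π shift → a net half-wave offset.
So the condition for destructive reflection is 2 n t = m λ.
Minimum nonzero at m = 1: t = λ / (2 n) = 620 / (2 × 2.16) = 144 nm.

144 nm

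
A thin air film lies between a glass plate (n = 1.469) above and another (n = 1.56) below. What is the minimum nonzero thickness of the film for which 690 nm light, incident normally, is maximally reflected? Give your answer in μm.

0.173 μm

At the upper boundary (n = 1.469 to n = 1.0) the reflected ray undergoes no phase shift.
At the lower boundary (n = 1.0 to n = 1.56) the reflected ray undergoes a half-wave phase shift.
Exactly one π shift → a net half-wave offset.
So the condition for constructive reflection is 2 n t = (m + ½) λ.
Minimum at m = 0: t = λ / (4 n) = 690 / (4 × 1.0) = 173 nm.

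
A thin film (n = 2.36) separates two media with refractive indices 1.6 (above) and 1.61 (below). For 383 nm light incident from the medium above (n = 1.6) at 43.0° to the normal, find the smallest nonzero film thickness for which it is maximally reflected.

45.8 nm

At the upper boundary (n = 1.6 to n = 2.36) the reflected ray undergoes a half-wave phase shift.
Ray reflecting at the bottom interface goes from n = 2.36 toward n = 1.61: no phase shift.
Exactly one π shift → a net half-wave offset.
For maximum reflection here: 2 n t cos θ_r = (m + ½) λ.
Snell's law: 1.6 sin 43.0° = 2.36 sin θ_r → sin θ_r = 0.462, cos θ_r = 0.887.
Minimum at m = 0: t = λ / (4 n cos θ_r) = 383 / (4 × 2.36 × 0.887) = 45.8 nm.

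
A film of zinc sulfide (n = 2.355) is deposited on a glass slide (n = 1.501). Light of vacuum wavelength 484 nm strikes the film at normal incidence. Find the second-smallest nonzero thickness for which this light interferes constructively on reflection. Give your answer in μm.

0.154 μm

Top surface (1.0 → 2.355): reflection off a higher-index medium gives a half-wave phase shift.
At the lower boundary (n = 2.355 to n = 1.501) the reflected ray undergoes no phase shift.
Net: one phase inversion between the two reflected rays.
For bright reflection here: 2 n t = (m + ½) λ.
The second-smallest nonzero thickness corresponds to m = 1: t = (m + ½) λ / (2 n) = 1.50 × 484 / (2 × 2.355) = 154 nm.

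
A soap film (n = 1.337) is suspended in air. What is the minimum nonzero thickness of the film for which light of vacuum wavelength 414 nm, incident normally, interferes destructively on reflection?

155 nm

Ray reflecting at the top interface goes from n = 1.0 toward n = 1.337: a half-wave phase shift.
At the lower boundary (n = 1.337 to n = 1.0) the reflected ray undergoes no phase shift.
Net: one phase inversion between the two reflected rays.
So the condition for destructive reflection is 2 n t = m λ.
Minimum nonzero at m = 1: t = λ / (2 n) = 414 / (2 × 1.337) = 155 nm.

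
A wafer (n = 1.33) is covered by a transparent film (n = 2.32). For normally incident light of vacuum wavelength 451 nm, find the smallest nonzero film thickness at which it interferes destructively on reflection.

97.2 nm

Ray reflecting at the top interface goes from n = 1.0 toward n = 2.32: a half-wave phase shift.
Bottom surface (2.32 → 1.33): reflection off a lower-index medium gives no phase shift.
Exactly one π shift → a net half-wave offset.
For dark reflection here: 2 n t = m λ.
Minimum nonzero at m = 1: t = λ / (2 n) = 451 / (2 × 2.32) = 97.2 nm.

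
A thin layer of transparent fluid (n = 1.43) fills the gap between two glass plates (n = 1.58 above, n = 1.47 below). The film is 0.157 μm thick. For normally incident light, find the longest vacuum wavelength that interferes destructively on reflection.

Ray reflecting at the top interface goes from n = 1.58 toward n = 1.43: no phase shift.
Bottom surface (1.43 → 1.47): reflection off a higher-index medium gives a half-wave phase shift.
The two reflections differ by half a wavelength.
With one net inversion, destructive interference in reflection requires 2 n t = m λ.
λ = 2 n t / m. The longest wavelength is m = 1: λ = 2 × 1.43 × 157 / 1.00 = 449 nm.

449 nm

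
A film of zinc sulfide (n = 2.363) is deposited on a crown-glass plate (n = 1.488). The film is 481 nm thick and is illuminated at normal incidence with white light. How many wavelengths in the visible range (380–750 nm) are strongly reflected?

3

At the upper boundary (n = 1.0 to n = 2.363) the reflected ray undergoes a half-wave phase shift.
At the lower boundary (n = 2.363 to n = 1.488) the reflected ray undergoes no phase shift.
Exactly one π shift → a net half-wave offset.
For strong reflection here: 2 n t = (m + ½) λ.
λ = 2 n t / (m + ½) = 2273 / (m + ½) nm.
m=2: 909 nm (IR); m=3: 649 nm (visible); m=4: 505 nm (visible); m=5: 413 nm (visible); m=6: 350 nm (UV).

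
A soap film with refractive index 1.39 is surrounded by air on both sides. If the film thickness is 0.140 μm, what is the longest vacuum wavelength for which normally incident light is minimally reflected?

Ray reflecting at the top interface goes from n = 1.0 toward n = 1.39: a half-wave phase shift.
Bottom surface (1.39 → 1.0): reflection off a lower-index medium gives no phase shift.
Exactly one π shift → a net half-wave offset.
For weak reflection here: 2 n t = m λ.
λ = 2 n t / m. The longest wavelength is m = 1: λ = 2 × 1.39 × 140 / 1.00 = 389 nm.

389 nm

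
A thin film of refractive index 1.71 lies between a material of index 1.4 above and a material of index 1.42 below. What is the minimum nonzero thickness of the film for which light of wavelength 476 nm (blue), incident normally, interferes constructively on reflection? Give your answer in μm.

Top surface (1.4 → 1.71): reflection off a higher-index medium gives a half-wave phase shift.
At the lower boundary (n = 1.71 to n = 1.42) the reflected ray undergoes no phase shift.
Exactly one π shift → a net half-wave offset.
So the condition for constructive reflection is 2 n t = (m + ½) λ.
Minimum at m = 0: t = λ / (4 n) = 476 / (4 × 1.71) = 69.6 nm.

0.0696 μm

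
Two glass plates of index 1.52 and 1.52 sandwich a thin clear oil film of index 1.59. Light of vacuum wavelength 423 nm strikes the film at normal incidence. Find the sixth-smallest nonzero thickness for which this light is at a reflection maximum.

Ray reflecting at the top interface goes from n = 1.52 toward n = 1.59: a half-wave phase shift.
Ray reflecting at the bottom interface goes from n = 1.59 toward n = 1.52: no phase shift.
The two reflections differ by half a wavelength.
With one net inversion, constructive interference in reflection requires 2 n t = (m + ½) λ.
The sixth-smallest nonzero thickness corresponds to m = 5: t = (m + ½) λ / (2 n) = 5.50 × 423 / (2 × 1.59) = 732 nm.

732 nm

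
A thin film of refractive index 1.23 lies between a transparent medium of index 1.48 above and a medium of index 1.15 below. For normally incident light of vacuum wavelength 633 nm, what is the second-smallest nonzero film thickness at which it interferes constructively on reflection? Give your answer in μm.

Top surface (1.48 → 1.23): reflection off a lower-index medium gives no phase shift.
Ray reflecting at the bottom interface goes from n = 1.23 toward n = 1.15: no phase shift.
Zero or two π shifts → no net half-wave offset.
With no net inversion, constructive interference in reflection requires 2 n t = m λ.
The second-smallest nonzero thickness corresponds to m = 2: t = m λ / (2 n) = 2.00 × 633 / (2 × 1.23) = 515 nm.

0.515 μm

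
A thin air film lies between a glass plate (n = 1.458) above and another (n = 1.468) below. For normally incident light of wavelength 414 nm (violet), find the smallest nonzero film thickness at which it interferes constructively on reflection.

104 nm

Ray reflecting at the top interface goes from n = 1.458 toward n = 1.0: no phase shift.
Bottom surface (1.0 → 1.468): reflection off a higher-index medium gives a half-wave phase shift.
Net: one phase inversion between the two reflected rays.
With one net inversion, constructive interference in reflection requires 2 n t = (m + ½) λ.
Minimum at m = 0: t = λ / (4 n) = 414 / (4 × 1.0) = 104 nm.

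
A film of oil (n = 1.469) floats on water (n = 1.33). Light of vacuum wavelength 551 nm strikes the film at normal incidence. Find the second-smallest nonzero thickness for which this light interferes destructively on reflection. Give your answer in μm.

Top surface (1.0 → 1.469): reflection off a higher-index medium gives a half-wave phase shift.
Bottom surface (1.469 → 1.33): reflection off a lower-index medium gives no phase shift.
Net: one phase inversion between the two reflected rays.
With one net inversion, destructive interference in reflection requires 2 n t = m λ.
The second-smallest nonzero thickness corresponds to m = 2: t = m λ / (2 n) = 2.00 × 551 / (2 × 1.469) = 375 nm.

0.375 μm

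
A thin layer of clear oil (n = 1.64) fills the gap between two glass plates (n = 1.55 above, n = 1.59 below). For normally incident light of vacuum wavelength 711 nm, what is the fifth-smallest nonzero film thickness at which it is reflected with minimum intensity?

Top surface (1.55 → 1.64): reflection off a higher-index medium gives a half-wave phase shift.
Bottom surface (1.64 → 1.59): reflection off a lower-index medium gives no phase shift.
Exactly one π shift → a net half-wave offset.
So the condition for destructive reflection is 2 n t = m λ.
The fifth-smallest nonzero thickness corresponds to m = 5: t = m λ / (2 n) = 5.00 × 711 / (2 × 1.64) = 1084 nm.

1084 nm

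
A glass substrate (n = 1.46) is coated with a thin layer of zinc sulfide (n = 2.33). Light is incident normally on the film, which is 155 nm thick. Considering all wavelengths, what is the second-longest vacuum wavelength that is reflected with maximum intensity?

482 nm

At the upper boundary (n = 1.0 to n = 2.33) the reflected ray undergoes a half-wave phase shift.
Bottom surface (2.33 → 1.46): reflection off a lower-index medium gives no phase shift.
Net: one phase inversion between the two reflected rays.
With one net inversion, constructive interference in reflection requires 2 n t = (m + ½) λ.
λ = 2 n t / (m + ½). The second-longest wavelength is m = 1: λ = 2 × 2.33 × 155 / 1.50 = 482 nm.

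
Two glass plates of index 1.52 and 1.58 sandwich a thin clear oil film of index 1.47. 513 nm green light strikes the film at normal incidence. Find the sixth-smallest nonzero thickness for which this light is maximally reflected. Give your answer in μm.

Ray reflecting at the top interface goes from n = 1.52 toward n = 1.47: no phase shift.
At the lower boundary (n = 1.47 to n = 1.58) the reflected ray undergoes a half-wave phase shift.
The two reflections differ by half a wavelength.
So the condition for constructive reflection is 2 n t = (m + ½) λ.
The sixth-smallest nonzero thickness corresponds to m = 5: t = (m + ½) λ / (2 n) = 5.50 × 513 / (2 × 1.47) = 960 nm.

0.960 μm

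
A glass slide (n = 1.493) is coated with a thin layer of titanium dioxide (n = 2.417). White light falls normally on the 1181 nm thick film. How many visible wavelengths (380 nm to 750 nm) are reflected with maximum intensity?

7

At the upper boundary (n = 1.0 to n = 2.417) the reflected ray undergoes a half-wave phase shift.
Bottom surface (2.417 → 1.493): reflection off a lower-index medium gives no phase shift.
The two reflections differ by half a wavelength.
So the condition for constructive reflection is 2 n t = (m + ½) λ.
λ = 2 n t / (m + ½) = 5709 / (m + ½) nm.
m=7: 761 nm (IR); m=8: 672 nm (visible); m=9: 601 nm (visible); m=10: 544 nm (visible); m=11: 496 nm (visible); m=12: 457 nm (visible); m=13: 423 nm (visible); m=14: 394 nm (visible); m=15: 368 nm (UV).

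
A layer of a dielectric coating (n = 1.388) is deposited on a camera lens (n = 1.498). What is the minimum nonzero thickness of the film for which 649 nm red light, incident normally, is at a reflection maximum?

Ray reflecting at the top interface goes from n = 1.0 toward n = 1.388: a half-wave phase shift.
Bottom surface (1.388 → 1.498): reflection off a higher-index medium gives a half-wave phase shift.
The two reflections carry the same phase change, so no net offset.
For strong reflection here: 2 n t = m λ.
Minimum nonzero at m = 1: t = λ / (2 n) = 649 / (2 × 1.388) = 234 nm.

234 nm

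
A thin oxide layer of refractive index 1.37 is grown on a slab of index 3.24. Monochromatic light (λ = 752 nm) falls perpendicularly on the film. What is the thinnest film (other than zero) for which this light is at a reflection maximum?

274 nm

Ray reflecting at the top interface goes from n = 1.0 toward n = 1.37: a half-wave phase shift.
Ray reflecting at the bottom interface goes from n = 1.37 toward n = 3.24: a half-wave phase shift.
Zero or two π shifts → no net half-wave offset.
So the condition for constructive reflection is 2 n t = m λ.
Minimum nonzero at m = 1: t = λ / (2 n) = 752 / (2 × 1.37) = 274 nm.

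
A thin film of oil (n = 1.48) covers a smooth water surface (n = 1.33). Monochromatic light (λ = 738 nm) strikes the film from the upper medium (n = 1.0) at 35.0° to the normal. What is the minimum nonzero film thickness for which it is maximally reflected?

At the upper boundary (n = 1.0 to n = 1.48) the reflected ray undergoes a half-wave phase shift.
Bottom surface (1.48 → 1.33): reflection off a lower-index medium gives no phase shift.
The two reflections differ by half a wavelength.
For maximum reflection here: 2 n t cos θ_r = (m + ½) λ.
Snell's law: 1.0 sin 35.0° = 1.48 sin θ_r → sin θ_r = 0.388, cos θ_r = 0.922.
Minimum at m = 0: t = λ / (4 n cos θ_r) = 738 / (4 × 1.48 × 0.922) = 135 nm.

135 nm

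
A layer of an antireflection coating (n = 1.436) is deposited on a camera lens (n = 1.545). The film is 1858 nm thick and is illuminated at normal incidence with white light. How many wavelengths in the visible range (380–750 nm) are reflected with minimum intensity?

Ray reflecting at the top interface goes from n = 1.0 toward n = 1.436: a half-wave phase shift.
At the lower boundary (n = 1.436 to n = 1.545) the reflected ray undergoes a half-wave phase shift.
Net: no relative phase inversion (both shifts match).
For weak reflection here: 2 n t = (m + ½) λ.
λ = 2 n t / (m + ½) = 5336 / (m + ½) nm.
m=6: 821 nm (IR); m=7: 711 nm (visible); m=8: 628 nm (visible); m=9: 562 nm (visible); m=10: 508 nm (visible); m=11: 464 nm (visible); m=12: 427 nm (visible); m=13: 395 nm (visible); m=14: 368 nm (UV).

7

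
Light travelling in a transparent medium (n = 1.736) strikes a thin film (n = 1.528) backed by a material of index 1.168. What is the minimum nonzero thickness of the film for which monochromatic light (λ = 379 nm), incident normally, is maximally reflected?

124 nm

At the upper boundary (n = 1.736 to n = 1.528) the reflected ray undergoes no phase shift.
Ray reflecting at the bottom interface goes from n = 1.528 toward n = 1.168: no phase shift.
The two reflections carry the same phase change, so no net offset.
With no net inversion, constructive interference in reflection requires 2 n t = m λ.
Minimum nonzero at m = 1: t = λ / (2 n) = 379 / (2 × 1.528) = 124 nm.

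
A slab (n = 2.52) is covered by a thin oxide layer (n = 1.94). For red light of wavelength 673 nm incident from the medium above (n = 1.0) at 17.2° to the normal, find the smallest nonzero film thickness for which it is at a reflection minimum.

Top surface (1.0 → 1.94): reflection off a higher-index medium gives a half-wave phase shift.
At the lower boundary (n = 1.94 to n = 2.52) the reflected ray undergoes a half-wave phase shift.
The two reflections carry the same phase change, so no net offset.
So the condition for destructive reflection is 2 n t cos θ_r = (m + ½) λ.
Snell's law: 1.0 sin 17.2° = 1.94 sin θ_r → sin θ_r = 0.152, cos θ_r = 0.988.
Minimum at m = 0: t = λ / (4 n cos θ_r) = 673 / (4 × 1.94 × 0.988) = 87.8 nm.

87.8 nm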